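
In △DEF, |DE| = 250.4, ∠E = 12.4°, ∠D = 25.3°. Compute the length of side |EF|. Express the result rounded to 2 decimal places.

174.99

The third angle is ∠F = 180° − ∠D − ∠E = 142.30°.
Law of sines: |EF| = |DE|·sin D/sin F ≈ 174.99.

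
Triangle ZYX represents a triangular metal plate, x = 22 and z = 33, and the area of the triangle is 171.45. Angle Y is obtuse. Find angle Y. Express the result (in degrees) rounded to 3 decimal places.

151.815

From area = ½·x·z·sin Y, we get sin Y = 2·area/(x·z) ≈ 0.47231.
Taking the obtuse solution, ∠Y ≈ 151.82°.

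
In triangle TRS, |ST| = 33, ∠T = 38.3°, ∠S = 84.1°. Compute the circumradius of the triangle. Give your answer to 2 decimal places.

The third angle is ∠R = 180° − ∠S − ∠T = 57.60°.
Law of sines: |RS| = |ST|·sin T/sin R ≈ 24.224.
Law of sines: |TR| = |ST|·sin S/sin R ≈ 38.877.
Circumradius = |ST|/(2 sin R) ≈ 19.542.

19.54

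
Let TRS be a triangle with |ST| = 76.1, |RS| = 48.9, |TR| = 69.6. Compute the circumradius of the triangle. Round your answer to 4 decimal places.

38.9364

By the law of cosines, cos T = (|ST|² + |TR|² − |RS|²) / (2·|ST|·|TR|) ≈ 0.77826, so ∠T ≈ 38.90°.
Circumradius = |RS|/(2 sin T) ≈ 38.936.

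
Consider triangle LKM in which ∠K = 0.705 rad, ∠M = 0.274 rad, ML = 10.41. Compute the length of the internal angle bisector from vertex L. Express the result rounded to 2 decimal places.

2.88

The third angle is ∠L = π − ∠K − ∠M = 2.163 rad.
Law of sines: KM = ML·sin L/sin K ≈ 13.332.
Law of sines: LK = ML·sin M/sin K ≈ 4.3467.
The bisector from L has length 2·ML·LK·cos(∠L/2)/(ML+LK) ≈ 2.8835.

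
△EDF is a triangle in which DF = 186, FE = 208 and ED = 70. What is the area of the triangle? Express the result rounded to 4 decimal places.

area ≈ 6441.4855

Semiperimeter s = (186 + 208 + 70)/2 = 232.
Heron's formula: area = √(232·46·24·162) ≈ 6441.5.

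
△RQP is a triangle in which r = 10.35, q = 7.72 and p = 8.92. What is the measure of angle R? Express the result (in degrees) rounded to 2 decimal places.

∠R ≈ 76.55°

By the law of cosines, cos R = (q² + p² − r²) / (2·q·p) ≈ 0.23265, so ∠R ≈ 76.55°.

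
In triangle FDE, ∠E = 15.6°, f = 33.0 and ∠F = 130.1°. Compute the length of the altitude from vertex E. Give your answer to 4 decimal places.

The third angle is ∠D = 180° − ∠E − ∠F = 34.30°.
Law of sines: d = f·sin D/sin F ≈ 24.311.
Law of sines: e = f·sin E/sin F ≈ 11.602.
Area = ½·f·d·sin E ≈ 107.87.
The altitude from E has length 2·area/e ≈ 18.596.

h_E ≈ 18.5964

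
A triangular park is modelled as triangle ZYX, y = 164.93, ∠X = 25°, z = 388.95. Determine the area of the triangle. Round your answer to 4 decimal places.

Area = ½·z·y·sin X ≈ 13555.

13555.3801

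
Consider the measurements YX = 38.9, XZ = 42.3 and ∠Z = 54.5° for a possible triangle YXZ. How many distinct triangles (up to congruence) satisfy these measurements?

XZ·sin Z = 42.3·sin(54.5°) ≈ 34.44.
Since XZ sin Z < YX < XZ (34.44 < 38.9 < 42.3), two triangles exist.

2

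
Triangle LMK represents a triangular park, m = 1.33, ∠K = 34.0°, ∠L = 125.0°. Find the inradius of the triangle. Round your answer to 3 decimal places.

r ≈ 0.351

The third angle is ∠M = 180° − ∠K − ∠L = 21.00°.
Law of sines: l = m·sin L/sin M ≈ 3.0401.
Law of sines: k = m·sin K/sin M ≈ 2.0753.
Area = ½·m·l·sin K ≈ 1.1305.
Semiperimeter s = (3.0401+1.33+2.0753)/2 = 3.2227.
Inradius = area/s = 1.1305/3.2227 ≈ 0.35079.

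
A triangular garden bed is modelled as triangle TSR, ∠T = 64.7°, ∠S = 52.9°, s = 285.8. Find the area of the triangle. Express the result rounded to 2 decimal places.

The third angle is ∠R = 180° − ∠T − ∠S = 62.40°.
Law of sines: t = s·sin T/sin S ≈ 323.96.
Law of sines: r = s·sin R/sin S ≈ 317.56.
Area = ½·s·t·sin R ≈ 41026.

41026.04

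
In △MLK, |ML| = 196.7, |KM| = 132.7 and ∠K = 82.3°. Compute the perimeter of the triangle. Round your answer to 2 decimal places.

perimeter ≈ 493.46

Law of sines: sin L = |KM|·sin K/|ML| ≈ 0.66855.
Since |ML| ≥ |KM|, only the acute value applies: ∠L ≈ 41.96°.
Then ∠M = 180° − ∠K − ∠L ≈ 55.74°.
Law of sines gives |LK| = |ML|·sin M/sin K ≈ 164.06.
Semiperimeter s = (164.06+132.7+196.7)/2 = 246.73.
Perimeter = 164.06 + 132.7 + 196.7 = 493.46.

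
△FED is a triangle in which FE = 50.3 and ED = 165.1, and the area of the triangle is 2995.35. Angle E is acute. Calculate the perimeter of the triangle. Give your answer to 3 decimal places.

350.624

From area = ½·FE·ED·sin E, we get sin E = 2·area/(FE·ED) ≈ 0.72138.
Taking the acute solution, ∠E ≈ 46.17°.
Law of cosines then gives DF ≈ 135.22.
Perimeter = 165.1 + 135.22 + 50.3 = 350.62.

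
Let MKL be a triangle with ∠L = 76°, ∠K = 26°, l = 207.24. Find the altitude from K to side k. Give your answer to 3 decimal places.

202.711

The third angle is ∠M = 180° − ∠K − ∠L = 78.00°.
Law of sines: m = l·sin M/sin L ≈ 208.92.
Law of sines: k = l·sin K/sin L ≈ 93.629.
Area = ½·l·m·sin K ≈ 9489.9.
The altitude from K has length 2·area/k ≈ 202.71.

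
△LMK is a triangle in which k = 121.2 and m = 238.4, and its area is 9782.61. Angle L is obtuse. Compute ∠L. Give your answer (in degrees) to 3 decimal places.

137.380

From area = ½·m·k·sin L, we get sin L = 2·area/(m·k) ≈ 0.67714.
Taking the obtuse solution, ∠L ≈ 137.38°.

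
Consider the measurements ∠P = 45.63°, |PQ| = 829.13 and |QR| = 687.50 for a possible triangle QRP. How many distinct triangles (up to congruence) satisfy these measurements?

2

|PQ|·sin P = 829.13·sin(45.63°) ≈ 592.7.
Since |PQ| sin P < |QR| < |PQ| (592.7 < 687.50 < 829.13), two triangles exist.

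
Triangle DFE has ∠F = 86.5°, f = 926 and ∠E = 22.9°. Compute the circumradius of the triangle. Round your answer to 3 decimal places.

The third angle is ∠D = 180° − ∠F − ∠E = 70.60°.
Law of sines: d = f·sin D/sin F ≈ 875.06.
Law of sines: e = f·sin E/sin F ≈ 361.
Circumradius = f/(2 sin F) ≈ 463.87.

463.865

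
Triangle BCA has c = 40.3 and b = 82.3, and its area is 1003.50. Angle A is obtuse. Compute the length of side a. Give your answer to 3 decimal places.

116.955

From area = ½·b·c·sin A, we get sin A = 2·area/(b·c) ≈ 0.60512.
Taking the obtuse solution, ∠A ≈ 142.76°.
Law of cosines then gives a ≈ 116.95.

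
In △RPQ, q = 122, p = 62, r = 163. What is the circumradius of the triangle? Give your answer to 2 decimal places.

By the law of cosines, cos R = (p² + q² − r²) / (2·p·q) ≈ -0.51831, so ∠R ≈ 121.22°.
Circumradius = r/(2 sin R) ≈ 95.3.

95.30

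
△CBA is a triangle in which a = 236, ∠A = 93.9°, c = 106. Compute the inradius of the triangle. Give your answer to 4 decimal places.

r ≈ 39.4846

Law of sines: sin C = c·sin A/a ≈ 0.44811.
Since a ≥ c, only the acute value applies: ∠C ≈ 26.62°.
Then ∠B = 180° − ∠A − ∠C ≈ 59.48°.
Law of sines gives b = a·sin B/sin A ≈ 203.77.
Area = ½·a·c·sin B ≈ 10775.
Semiperimeter s = (106+203.77+236)/2 = 272.88.
Inradius = area/s = 10775/272.88 ≈ 39.485.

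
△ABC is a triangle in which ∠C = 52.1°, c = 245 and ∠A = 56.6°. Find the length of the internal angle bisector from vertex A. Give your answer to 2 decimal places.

The third angle is ∠B = 180° − ∠C − ∠A = 71.30°.
Law of sines: a = c·sin A/sin C ≈ 259.21.
Law of sines: b = c·sin B/sin C ≈ 294.1.
The bisector from A has length 2·b·c·cos(∠A/2)/(b+c) ≈ 235.36.

t_A ≈ 235.36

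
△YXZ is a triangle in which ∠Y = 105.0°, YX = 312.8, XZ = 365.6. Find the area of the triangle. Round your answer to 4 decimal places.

Law of sines: sin Z = YX·sin Y/XZ ≈ 0.82643.
Since XZ ≥ YX, only the acute value applies: ∠Z ≈ 55.73°.
Then ∠X = 180° − ∠Y − ∠Z ≈ 19.27°.
Law of sines gives ZY = XZ·sin X/sin Y ≈ 124.89.
Area = ½·XZ·YX·sin X ≈ 18867.

18867.2943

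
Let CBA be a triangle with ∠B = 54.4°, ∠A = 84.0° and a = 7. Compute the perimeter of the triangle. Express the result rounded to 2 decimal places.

The third angle is ∠C = 180° − ∠B − ∠A = 41.60°.
Law of sines: c = a·sin C/sin A ≈ 4.6731.
Law of sines: b = a·sin B/sin A ≈ 5.7231.
Semiperimeter s = (4.6731+5.7231+7)/2 = 8.6981.
Perimeter = 4.6731 + 5.7231 + 7 = 17.396.

17.40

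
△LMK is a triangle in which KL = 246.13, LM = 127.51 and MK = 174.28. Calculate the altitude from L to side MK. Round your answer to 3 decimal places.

h_L ≈ 121.069

Semiperimeter s = (174.28 + 246.13 + 127.51)/2 = 273.96.
Heron's formula: area = √(273.96·99.68·27.83·146.45) ≈ 10550.
The altitude from L has length 2·area/MK ≈ 121.07.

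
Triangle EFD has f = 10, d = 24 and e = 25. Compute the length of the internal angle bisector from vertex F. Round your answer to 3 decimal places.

23.979

By the law of cosines, cos F = (d² + e² − f²) / (2·d·e) ≈ 0.91750, so ∠F ≈ 23.44°.
The bisector from F has length 2·d·e·cos(∠F/2)/(d+e) ≈ 23.979.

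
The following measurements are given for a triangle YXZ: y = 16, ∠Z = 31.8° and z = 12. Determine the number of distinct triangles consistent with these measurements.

y·sin Z = 16·sin(31.8°) ≈ 8.431.
Since y sin Z < z < y (8.431 < 12 < 16), two triangles exist.

2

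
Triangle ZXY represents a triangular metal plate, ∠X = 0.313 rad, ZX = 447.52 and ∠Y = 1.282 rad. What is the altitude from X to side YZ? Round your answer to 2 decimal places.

The third angle is ∠Z = π − ∠X − ∠Y = 1.547 rad.
Law of sines: XY = ZX·sin Z/sin Y ≈ 466.72.
Law of sines: YZ = ZX·sin X/sin Y ≈ 143.75.
Area = ½·ZX·XY·sin X ≈ 32156.
The altitude from X has length 2·area/YZ ≈ 447.39.

h_X ≈ 447.39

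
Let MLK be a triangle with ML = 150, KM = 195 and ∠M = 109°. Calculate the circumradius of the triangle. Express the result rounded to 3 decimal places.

149.168

By the law of cosines, LK² = KM² + ML² − 2·KM·ML·cos M = 79571, so LK ≈ 282.08.
Area = ½·KM·ML·sin M ≈ 13828.
Circumradius = LK/(2 sin M) ≈ 149.17.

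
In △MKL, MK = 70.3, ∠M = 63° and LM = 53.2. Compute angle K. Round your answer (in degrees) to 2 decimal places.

∠K ≈ 45.77°

By the law of cosines, KL² = LM² + MK² − 2·LM·MK·cos M = 4376.5, so KL ≈ 66.155.
Law of cosines again: cos K = (MK² + KL² − LM²)/(2·MK·KL) ≈ 0.69757, so ∠K ≈ 45.77°.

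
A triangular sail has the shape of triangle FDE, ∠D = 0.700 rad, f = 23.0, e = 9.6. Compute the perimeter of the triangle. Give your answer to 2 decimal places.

By the law of cosines, d² = e² + f² − 2·e·f·cos D = 283.41, so d ≈ 16.835.
Semiperimeter s = (23+16.835+9.6)/2 = 24.717.
Perimeter = 23 + 16.835 + 9.6 = 49.435.

perimeter ≈ 49.43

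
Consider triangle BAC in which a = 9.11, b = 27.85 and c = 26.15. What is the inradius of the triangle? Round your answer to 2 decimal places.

3.77

Semiperimeter s = (27.85 + 9.11 + 26.15)/2 = 31.555.
Heron's formula: area = √(31.555·3.705·22.445·5.405) ≈ 119.09.
Inradius = area/s = 119.09/31.555 ≈ 3.7741.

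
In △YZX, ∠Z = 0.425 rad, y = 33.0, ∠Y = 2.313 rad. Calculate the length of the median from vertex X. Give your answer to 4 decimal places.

25.2512

The third angle is ∠X = π − ∠Y − ∠Z = 0.404 rad.
Law of sines: z = y·sin Z/sin Y ≈ 18.463.
Law of sines: x = y·sin X/sin Y ≈ 17.585.
Median from X: ½√(2·y² + 2·z² − x²) ≈ 25.251.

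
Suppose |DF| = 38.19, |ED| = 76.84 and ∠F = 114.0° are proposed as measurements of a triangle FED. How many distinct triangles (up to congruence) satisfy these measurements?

1

|DF|·sin F = 38.19·sin(114.0°) ≈ 34.89.
Since ∠F is not acute, a triangle exists only if |ED| > |DF|; here |ED| > |DF|, so there is exactly one triangle.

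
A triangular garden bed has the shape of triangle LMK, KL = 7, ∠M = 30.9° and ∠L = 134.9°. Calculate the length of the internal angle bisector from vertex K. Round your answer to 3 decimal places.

8.054

The third angle is ∠K = 180° − ∠L − ∠M = 14.20°.
Law of sines: MK = KL·sin L/sin M ≈ 9.6553.
Law of sines: LM = KL·sin K/sin M ≈ 3.3437.
The bisector from K has length 2·MK·KL·cos(∠K/2)/(MK+KL) ≈ 8.0537.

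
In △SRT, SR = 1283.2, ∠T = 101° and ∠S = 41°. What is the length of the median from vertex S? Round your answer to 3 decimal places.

m_S ≈ 981.469

The third angle is ∠R = 180° − ∠T − ∠S = 38.00°.
Law of sines: RT = SR·sin S/sin T ≈ 857.61.
Law of sines: TS = SR·sin R/sin T ≈ 804.8.
Median from S: ½√(2·TS² + 2·SR² − RT²) ≈ 981.47.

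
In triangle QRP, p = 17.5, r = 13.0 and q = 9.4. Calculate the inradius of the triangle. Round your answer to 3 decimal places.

Semiperimeter s = (9.4 + 13 + 17.5)/2 = 19.95.
Heron's formula: area = √(19.95·10.55·6.95·2.45) ≈ 59.865.
Inradius = area/s = 59.865/19.95 ≈ 3.0008.

3.001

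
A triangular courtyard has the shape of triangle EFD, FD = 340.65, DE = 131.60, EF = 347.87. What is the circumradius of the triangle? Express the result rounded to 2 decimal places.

By the law of cosines, cos E = (DE² + EF² − FD²) / (2·DE·EF) ≈ 0.24345, so ∠E ≈ 75.91°.
Circumradius = FD/(2 sin E) ≈ 175.61.

R ≈ 175.61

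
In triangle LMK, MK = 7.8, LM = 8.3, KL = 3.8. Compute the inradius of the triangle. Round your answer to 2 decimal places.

Semiperimeter s = (7.8 + 3.8 + 8.3)/2 = 9.95.
Heron's formula: area = √(9.95·2.15·6.15·1.65) ≈ 14.734.
Inradius = area/s = 14.734/9.95 ≈ 1.4808.

1.48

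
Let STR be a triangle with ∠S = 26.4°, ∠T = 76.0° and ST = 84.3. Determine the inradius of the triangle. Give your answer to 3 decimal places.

The third angle is ∠R = 180° − ∠S − ∠T = 77.60°.
Law of sines: TR = ST·sin S/sin R ≈ 38.378.
Law of sines: RS = ST·sin T/sin R ≈ 83.75.
Area = ½·ST·TR·sin T ≈ 1569.6.
Semiperimeter s = (38.378+83.75+84.3)/2 = 103.21.
Inradius = area/s = 1569.6/103.21 ≈ 15.207.

r ≈ 15.207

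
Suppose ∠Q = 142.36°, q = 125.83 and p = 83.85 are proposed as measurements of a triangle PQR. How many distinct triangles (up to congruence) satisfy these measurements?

1

p·sin Q = 83.85·sin(142.36°) ≈ 51.21.
Since ∠Q is not acute, a triangle exists only if q > p; here q > p, so there is exactly one triangle.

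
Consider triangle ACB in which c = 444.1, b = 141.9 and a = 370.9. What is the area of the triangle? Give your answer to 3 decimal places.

Semiperimeter s = (370.9 + 444.1 + 141.9)/2 = 478.45.
Heron's formula: area = √(478.45·107.55·34.35·336.55) ≈ 24390.

area ≈ 24389.992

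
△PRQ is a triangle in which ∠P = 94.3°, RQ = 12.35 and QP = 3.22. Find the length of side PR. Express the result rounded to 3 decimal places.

Law of sines: sin R = QP·sin P/RQ ≈ 0.25999.
Since RQ ≥ QP, only the acute value applies: ∠R ≈ 15.07°.
Then ∠Q = 180° − ∠P − ∠R ≈ 70.63°.
Law of sines gives PR = RQ·sin Q/sin P ≈ 11.684.

11.684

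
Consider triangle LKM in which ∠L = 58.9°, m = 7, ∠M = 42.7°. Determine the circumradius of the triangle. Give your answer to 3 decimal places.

The third angle is ∠K = 180° − ∠M − ∠L = 78.40°.
Law of sines: l = m·sin L/sin M ≈ 8.8384.
Law of sines: k = m·sin K/sin M ≈ 10.111.
Circumradius = m/(2 sin M) ≈ 5.161.

R ≈ 5.161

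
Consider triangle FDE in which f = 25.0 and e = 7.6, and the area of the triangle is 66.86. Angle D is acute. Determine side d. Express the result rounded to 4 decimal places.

From area = ½·e·f·sin D, we get sin D = 2·area/(e·f) ≈ 0.70379.
Taking the acute solution, ∠D ≈ 44.73°.
Law of cosines then gives d ≈ 20.318.

20.3176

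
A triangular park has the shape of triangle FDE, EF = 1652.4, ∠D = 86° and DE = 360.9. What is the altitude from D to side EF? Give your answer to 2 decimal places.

356.86

Law of sines: sin F = DE·sin D/EF ≈ 0.21788.
Since EF ≥ DE, only the acute value applies: ∠F ≈ 12.58°.
Then ∠E = 180° − ∠D − ∠F ≈ 81.42°.
Law of sines gives FD = EF·sin E/sin D ≈ 1637.9.
Area = ½·EF·DE·sin E ≈ 2.9484e+05.
The altitude from D has length 2·area/EF ≈ 356.86.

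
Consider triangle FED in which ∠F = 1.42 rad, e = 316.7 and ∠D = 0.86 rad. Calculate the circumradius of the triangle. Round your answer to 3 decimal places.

The third angle is ∠E = π − ∠D − ∠F = 0.862 rad.
Law of sines: f = e·sin F/sin E ≈ 412.59.
Law of sines: d = e·sin D/sin E ≈ 316.27.
Circumradius = e/(2 sin E) ≈ 208.66.

208.663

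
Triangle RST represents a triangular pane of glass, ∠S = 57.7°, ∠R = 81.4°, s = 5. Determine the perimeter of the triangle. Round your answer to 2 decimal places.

perimeter ≈ 14.72

The third angle is ∠T = 180° − ∠R − ∠S = 40.90°.
Law of sines: r = s·sin R/sin S ≈ 5.8488.
Law of sines: t = s·sin T/sin S ≈ 3.873.
Semiperimeter p = (5.8488+5+3.873)/2 = 7.3609.
Perimeter = 5.8488 + 5 + 3.873 = 14.722.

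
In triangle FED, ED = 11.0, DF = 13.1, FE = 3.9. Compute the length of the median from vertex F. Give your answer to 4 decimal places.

m_F ≈ 7.9473

Median from F: ½√(2·DF² + 2·FE² − ED²) ≈ 7.9473.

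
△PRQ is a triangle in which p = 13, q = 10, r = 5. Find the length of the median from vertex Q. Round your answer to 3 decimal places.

m_Q ≈ 8.485

Median from Q: ½√(2·p² + 2·r² − q²) ≈ 8.4853.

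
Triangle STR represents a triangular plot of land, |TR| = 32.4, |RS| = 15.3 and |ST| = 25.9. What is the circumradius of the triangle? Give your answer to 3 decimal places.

By the law of cosines, cos S = (|RS|² + |ST|² − |TR|²) / (2·|RS|·|ST|) ≈ -0.18278, so ∠S ≈ 100.53°.
Circumradius = |TR|/(2 sin S) ≈ 16.478.

16.478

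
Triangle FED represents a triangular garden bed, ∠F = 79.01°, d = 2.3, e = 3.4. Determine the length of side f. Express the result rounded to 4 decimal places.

By the law of cosines, f² = e² + d² − 2·e·d·cos F = 13.868, so f ≈ 3.724.

3.7240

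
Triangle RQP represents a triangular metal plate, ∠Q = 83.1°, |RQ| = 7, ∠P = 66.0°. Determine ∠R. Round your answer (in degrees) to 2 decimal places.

30.90

The third angle is ∠R = 180° − ∠Q − ∠P = 30.90°.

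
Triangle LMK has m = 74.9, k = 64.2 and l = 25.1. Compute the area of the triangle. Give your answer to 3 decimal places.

Semiperimeter s = (25.1 + 74.9 + 64.2)/2 = 82.1.
Heron's formula: area = √(82.1·57·7.2·17.9) ≈ 776.61.

776.608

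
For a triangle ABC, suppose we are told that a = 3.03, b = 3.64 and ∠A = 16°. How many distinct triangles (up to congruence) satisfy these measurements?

2

b·sin A = 3.64·sin(16°) ≈ 1.003.
Since b sin A < a < b (1.003 < 3.03 < 3.64), two triangles exist.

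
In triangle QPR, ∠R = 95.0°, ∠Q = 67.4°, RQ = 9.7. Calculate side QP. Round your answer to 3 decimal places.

31.958

The third angle is ∠P = 180° − ∠R − ∠Q = 17.60°.
Law of sines: QP = RQ·sin R/sin P ≈ 31.958.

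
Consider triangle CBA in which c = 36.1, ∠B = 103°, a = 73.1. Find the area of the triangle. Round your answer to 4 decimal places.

Area = ½·a·c·sin B ≈ 1285.6.

area ≈ 1285.6375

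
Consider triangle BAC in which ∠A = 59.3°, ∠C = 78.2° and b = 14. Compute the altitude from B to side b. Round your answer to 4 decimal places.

The third angle is ∠B = 180° − ∠A − ∠C = 42.50°.
Law of sines: a = b·sin A/sin B ≈ 17.818.
Law of sines: c = b·sin C/sin B ≈ 20.285.
Area = ½·b·a·sin C ≈ 122.09.
The altitude from B has length 2·area/b ≈ 17.442.

17.4418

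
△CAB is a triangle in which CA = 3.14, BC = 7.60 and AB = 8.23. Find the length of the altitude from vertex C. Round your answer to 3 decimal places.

h_C ≈ 2.900

Semiperimeter s = (8.23 + 7.6 + 3.14)/2 = 9.485.
Heron's formula: area = √(9.485·1.255·1.885·6.345) ≈ 11.932.
The altitude from C has length 2·area/AB ≈ 2.8996.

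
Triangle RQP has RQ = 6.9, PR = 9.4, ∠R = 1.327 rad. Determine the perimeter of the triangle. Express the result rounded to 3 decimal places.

26.530

By the law of cosines, QP² = PR² + RQ² − 2·PR·RQ·cos R = 104.66, so QP ≈ 10.23.
Semiperimeter s = (10.23+9.4+6.9)/2 = 13.265.
Perimeter = 10.23 + 9.4 + 6.9 = 26.53.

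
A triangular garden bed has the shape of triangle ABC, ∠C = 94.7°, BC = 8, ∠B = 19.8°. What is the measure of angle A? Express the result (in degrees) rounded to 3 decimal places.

The third angle is ∠A = 180° − ∠B − ∠C = 65.50°.

∠A ≈ 65.500°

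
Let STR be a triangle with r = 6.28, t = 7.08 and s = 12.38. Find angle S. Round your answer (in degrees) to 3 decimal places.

135.752

By the law of cosines, cos S = (t² + r² − s²) / (2·t·r) ≈ -0.71633, so ∠S ≈ 135.75°.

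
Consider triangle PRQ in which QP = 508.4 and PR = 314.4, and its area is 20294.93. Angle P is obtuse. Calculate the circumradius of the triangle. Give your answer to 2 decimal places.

1607.49

From area = ½·QP·PR·sin P, we get sin P = 2·area/(QP·PR) ≈ 0.25394.
Taking the obtuse solution, ∠P ≈ 165.29°.
Law of cosines then gives RQ ≈ 816.41.
Circumradius = RQ/(2 sin P) ≈ 1607.5.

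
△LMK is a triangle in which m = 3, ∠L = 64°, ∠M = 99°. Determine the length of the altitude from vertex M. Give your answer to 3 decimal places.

h_M ≈ 0.798

The third angle is ∠K = 180° − ∠L − ∠M = 17.00°.
Law of sines: l = m·sin L/sin M ≈ 2.73.
Law of sines: k = m·sin K/sin M ≈ 0.88805.
Area = ½·m·l·sin K ≈ 1.1973.
The altitude from M has length 2·area/m ≈ 0.79817.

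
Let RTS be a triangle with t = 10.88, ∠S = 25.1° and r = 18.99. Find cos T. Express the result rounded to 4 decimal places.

By the law of cosines, s² = r² + t² − 2·r·t·cos S = 104.79, so s ≈ 10.237.
Law of cosines again: cos T = (s² + r² − t²)/(2·s·r) ≈ 0.89260, so ∠T ≈ 26.80°.

0.8926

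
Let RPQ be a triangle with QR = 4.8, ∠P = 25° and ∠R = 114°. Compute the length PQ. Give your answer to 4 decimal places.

The third angle is ∠Q = 180° − ∠R − ∠P = 41.00°.
Law of sines: PQ = QR·sin R/sin P ≈ 10.376.

10.3758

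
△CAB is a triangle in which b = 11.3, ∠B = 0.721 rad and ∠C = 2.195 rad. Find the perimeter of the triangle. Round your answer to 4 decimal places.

The third angle is ∠A = π − ∠B − ∠C = 0.226 rad.
Law of sines: c = b·sin C/sin B ≈ 13.89.
Law of sines: a = b·sin A/sin B ≈ 3.829.
Semiperimeter s = (13.89+3.829+11.3)/2 = 14.509.
Perimeter = 13.89 + 3.829 + 11.3 = 29.019.

perimeter ≈ 29.0187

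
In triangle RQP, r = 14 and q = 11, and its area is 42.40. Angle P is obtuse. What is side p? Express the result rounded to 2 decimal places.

23.96

From area = ½·r·q·sin P, we get sin P = 2·area/(r·q) ≈ 0.55065.
Taking the obtuse solution, ∠P ≈ 146.59°.
Law of cosines then gives p ≈ 23.96.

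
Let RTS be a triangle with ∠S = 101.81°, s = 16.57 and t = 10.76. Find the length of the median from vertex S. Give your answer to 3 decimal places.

Law of sines: sin T = t·sin S/s ≈ 0.63562.
Since s ≥ t, only the acute value applies: ∠T ≈ 39.47°.
Then ∠R = 180° − ∠S − ∠T ≈ 38.72°.
Law of sines gives r = s·sin R/sin S ≈ 10.59.
Median from S: ½√(2·r² + 2·t² − s²) ≈ 6.732.

m_S ≈ 6.732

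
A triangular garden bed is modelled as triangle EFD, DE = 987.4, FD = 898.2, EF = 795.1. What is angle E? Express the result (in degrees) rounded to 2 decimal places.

59.35

By the law of cosines, cos E = (DE² + EF² − FD²) / (2·DE·EF) ≈ 0.50974, so ∠E ≈ 59.35°.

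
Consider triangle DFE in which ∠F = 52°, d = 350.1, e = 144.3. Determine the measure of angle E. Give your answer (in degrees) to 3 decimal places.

∠E ≈ 23.520°

By the law of cosines, f² = e² + d² − 2·e·d·cos F = 81187, so f ≈ 284.93.
Law of cosines again: cos E = (d² + f² − e²)/(2·d·f) ≈ 0.91692, so ∠E ≈ 23.52°.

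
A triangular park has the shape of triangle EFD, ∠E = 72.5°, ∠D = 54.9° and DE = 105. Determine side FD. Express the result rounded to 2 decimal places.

126.06

The third angle is ∠F = 180° − ∠D − ∠E = 52.60°.
Law of sines: FD = DE·sin E/sin F ≈ 126.06.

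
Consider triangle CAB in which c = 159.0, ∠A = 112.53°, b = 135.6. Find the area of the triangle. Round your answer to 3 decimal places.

Area = ½·b·c·sin A ≈ 9957.4.

9957.445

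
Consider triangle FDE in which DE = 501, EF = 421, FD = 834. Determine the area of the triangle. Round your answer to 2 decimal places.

area ≈ 81583.51

Semiperimeter s = (501 + 421 + 834)/2 = 878.
Heron's formula: area = √(878·377·457·44) ≈ 81584.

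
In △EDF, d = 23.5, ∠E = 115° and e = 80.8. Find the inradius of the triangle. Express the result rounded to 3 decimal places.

r ≈ 8.406

Law of sines: sin D = d·sin E/e ≈ 0.26359.
Since e ≥ d, only the acute value applies: ∠D ≈ 15.28°.
Then ∠F = 180° − ∠E − ∠D ≈ 49.72°.
Law of sines gives f = e·sin F/sin E ≈ 68.011.
Area = ½·e·d·sin F ≈ 724.26.
Semiperimeter s = (80.8+23.5+68.011)/2 = 86.155.
Inradius = area/s = 724.26/86.155 ≈ 8.4064.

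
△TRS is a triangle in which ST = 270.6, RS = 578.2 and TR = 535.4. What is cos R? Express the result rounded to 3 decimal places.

0.885

By the law of cosines, cos R = (TR² + RS² − ST²) / (2·TR·RS) ≈ 0.88469, so ∠R ≈ 27.79°.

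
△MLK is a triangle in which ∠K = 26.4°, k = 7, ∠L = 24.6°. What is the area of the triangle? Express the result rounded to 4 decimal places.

The third angle is ∠M = 180° − ∠L − ∠K = 129.00°.
Law of sines: m = k·sin M/sin K ≈ 12.235.
Law of sines: l = k·sin L/sin K ≈ 6.5536.
Area = ½·k·m·sin L ≈ 17.826.

17.8259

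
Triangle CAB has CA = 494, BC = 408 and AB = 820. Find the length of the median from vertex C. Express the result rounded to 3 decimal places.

Median from C: ½√(2·BC² + 2·CA² − AB²) ≈ 192.74.

m_C ≈ 192.743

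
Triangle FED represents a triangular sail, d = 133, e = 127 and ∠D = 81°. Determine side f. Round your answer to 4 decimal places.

64.0792

Law of sines: sin E = e·sin D/d ≈ 0.94313.
Since d ≥ e, only the acute value applies: ∠E ≈ 70.58°.
Then ∠F = 180° − ∠D − ∠E ≈ 28.42°.
Law of sines gives f = d·sin F/sin D ≈ 64.079.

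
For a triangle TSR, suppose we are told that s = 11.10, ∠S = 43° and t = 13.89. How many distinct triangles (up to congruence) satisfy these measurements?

t·sin S = 13.89·sin(43°) ≈ 9.473.
Since t sin S < s < t (9.473 < 11.10 < 13.89), two triangles exist.

2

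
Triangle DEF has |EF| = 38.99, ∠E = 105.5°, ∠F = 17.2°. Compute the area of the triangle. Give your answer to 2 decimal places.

257.39

The third angle is ∠D = 180° − ∠E − ∠F = 57.30°.
Law of sines: |FD| = |EF|·sin E/sin D ≈ 44.648.
Law of sines: |DE| = |EF|·sin F/sin D ≈ 13.701.
Area = ½·|EF|·|FD|·sin F ≈ 257.39.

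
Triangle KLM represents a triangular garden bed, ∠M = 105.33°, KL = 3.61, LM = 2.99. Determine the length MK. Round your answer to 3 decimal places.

1.381

Law of sines: sin K = LM·sin M/KL ≈ 0.79878.
Since KL ≥ LM, only the acute value applies: ∠K ≈ 53.01°.
Then ∠L = 180° − ∠M − ∠K ≈ 21.66°.
Law of sines gives MK = KL·sin L/sin M ≈ 1.3813.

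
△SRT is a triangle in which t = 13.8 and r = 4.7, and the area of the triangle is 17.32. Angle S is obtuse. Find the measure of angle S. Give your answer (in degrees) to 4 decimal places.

From area = ½·r·t·sin S, we get sin S = 2·area/(r·t) ≈ 0.53407.
Taking the obtuse solution, ∠S ≈ 147.72°.

∠S ≈ 147.7189°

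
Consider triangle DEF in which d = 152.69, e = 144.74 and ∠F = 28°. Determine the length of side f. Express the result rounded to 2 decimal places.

By the law of cosines, f² = d² + e² − 2·d·e·cos F = 5237, so f ≈ 72.367.

72.37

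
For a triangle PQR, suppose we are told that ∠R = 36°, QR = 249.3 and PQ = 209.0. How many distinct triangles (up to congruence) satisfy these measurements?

2

QR·sin R = 249.3·sin(36°) ≈ 146.5.
Since QR sin R < PQ < QR (146.5 < 209.0 < 249.3), two triangles exist.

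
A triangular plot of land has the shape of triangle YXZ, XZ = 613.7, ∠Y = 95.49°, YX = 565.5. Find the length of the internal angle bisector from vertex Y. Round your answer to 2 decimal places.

Law of sines: sin Z = YX·sin Y/XZ ≈ 0.91723.
Since XZ ≥ YX, only the acute value applies: ∠Z ≈ 66.52°.
Then ∠X = 180° − ∠Y − ∠Z ≈ 17.99°.
Law of sines gives ZY = XZ·sin X/sin Y ≈ 190.37.
The bisector from Y has length 2·ZY·YX·cos(∠Y/2)/(ZY+YX) ≈ 191.54.

191.54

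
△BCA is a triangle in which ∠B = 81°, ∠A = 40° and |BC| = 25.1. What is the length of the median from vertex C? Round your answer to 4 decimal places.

The third angle is ∠C = 180° − ∠A − ∠B = 59.00°.
Law of sines: |CA| = |BC|·sin B/sin A ≈ 38.568.
Law of sines: |AB| = |BC|·sin C/sin A ≈ 33.471.
Median from C: ½√(2·|BC|² + 2·|CA|² − |AB|²) ≈ 27.905.

27.9046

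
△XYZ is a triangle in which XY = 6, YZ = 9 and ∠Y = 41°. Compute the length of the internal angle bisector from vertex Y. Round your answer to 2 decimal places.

6.74

By the law of cosines, ZX² = XY² + YZ² − 2·XY·YZ·cos Y = 35.491, so ZX ≈ 5.9575.
The bisector from Y has length 2·XY·YZ·cos(∠Y/2)/(XY+YZ) ≈ 6.744.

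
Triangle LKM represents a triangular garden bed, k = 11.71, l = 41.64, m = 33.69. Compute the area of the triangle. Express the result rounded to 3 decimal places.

Semiperimeter s = (41.64 + 11.71 + 33.69)/2 = 43.52.
Heron's formula: area = √(43.52·1.88·31.81·9.83) ≈ 159.95.

159.949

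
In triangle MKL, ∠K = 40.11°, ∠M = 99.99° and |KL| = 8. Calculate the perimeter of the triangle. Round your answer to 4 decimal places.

18.4440

The third angle is ∠L = 180° − ∠M − ∠K = 39.90°.
Law of sines: |LM| = |KL|·sin K/sin M ≈ 5.2334.
Law of sines: |MK| = |KL|·sin L/sin M ≈ 5.2106.
Semiperimeter s = (8+5.2334+5.2106)/2 = 9.222.
Perimeter = 8 + 5.2334 + 5.2106 = 18.444.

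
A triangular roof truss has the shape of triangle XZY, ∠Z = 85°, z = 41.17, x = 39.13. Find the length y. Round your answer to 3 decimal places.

16.656

Law of sines: sin X = x·sin Z/z ≈ 0.94683.
Since z ≥ x, only the acute value applies: ∠X ≈ 71.23°.
Then ∠Y = 180° − ∠Z − ∠X ≈ 23.77°.
Law of sines gives y = z·sin Y/sin Z ≈ 16.656.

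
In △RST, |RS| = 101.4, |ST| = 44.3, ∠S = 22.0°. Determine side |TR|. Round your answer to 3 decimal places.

62.567

By the law of cosines, |TR|² = |RS|² + |ST|² − 2·|RS|·|ST|·cos S = 3914.6, so |TR| ≈ 62.567.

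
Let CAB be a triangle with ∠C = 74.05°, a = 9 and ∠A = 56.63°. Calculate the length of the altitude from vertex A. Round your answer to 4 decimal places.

7.8580

The third angle is ∠B = 180° − ∠C − ∠A = 49.32°.
Law of sines: c = a·sin C/sin A ≈ 10.362.
Law of sines: b = a·sin B/sin A ≈ 8.1726.
Area = ½·a·c·sin B ≈ 35.361.
The altitude from A has length 2·area/a ≈ 7.858.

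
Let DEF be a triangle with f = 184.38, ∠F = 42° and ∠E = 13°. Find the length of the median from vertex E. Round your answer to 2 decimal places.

The third angle is ∠D = 180° − ∠E − ∠F = 125.00°.
Law of sines: d = f·sin D/sin F ≈ 225.72.
Law of sines: e = f·sin E/sin F ≈ 61.986.
Median from E: ½√(2·f² + 2·d² − e²) ≈ 203.74.

m_E ≈ 203.74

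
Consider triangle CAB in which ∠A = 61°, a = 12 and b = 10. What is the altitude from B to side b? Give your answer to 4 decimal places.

Law of sines: sin B = b·sin A/a ≈ 0.72885.
Since a ≥ b, only the acute value applies: ∠B ≈ 46.79°.
Then ∠C = 180° − ∠A − ∠B ≈ 72.21°.
Law of sines gives c = a·sin C/sin A ≈ 13.064.
Area = ½·a·b·sin C ≈ 57.131.
The altitude from B has length 2·area/b ≈ 11.426.

11.4262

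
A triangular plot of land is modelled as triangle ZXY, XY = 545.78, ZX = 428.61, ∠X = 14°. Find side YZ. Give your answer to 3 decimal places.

By the law of cosines, YZ² = ZX² + XY² − 2·ZX·XY·cos X = 27626, so YZ ≈ 166.21.

166.211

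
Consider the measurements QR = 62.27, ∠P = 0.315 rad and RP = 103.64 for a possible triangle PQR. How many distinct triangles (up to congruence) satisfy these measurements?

RP·sin P = 103.64·sin(0.315 rad) ≈ 32.11.
Since RP sin P < QR < RP (32.11 < 62.27 < 103.64), two triangles exist.

2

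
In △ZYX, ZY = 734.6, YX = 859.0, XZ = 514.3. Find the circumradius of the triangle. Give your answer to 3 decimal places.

R ≈ 431.161

By the law of cosines, cos Z = (XZ² + ZY² − YX²) / (2·XZ·ZY) ≈ 0.08769, so ∠Z ≈ 84.97°.
Circumradius = YX/(2 sin Z) ≈ 431.16.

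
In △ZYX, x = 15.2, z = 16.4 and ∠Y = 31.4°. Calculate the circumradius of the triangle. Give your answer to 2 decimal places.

R ≈ 8.28

By the law of cosines, y² = x² + z² − 2·x·z·cos Y = 74.454, so y ≈ 8.6287.
Area = ½·x·z·sin Y ≈ 64.939.
Circumradius = y/(2 sin Y) ≈ 8.2807.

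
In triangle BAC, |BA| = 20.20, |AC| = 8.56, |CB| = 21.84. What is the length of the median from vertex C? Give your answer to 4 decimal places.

Median from C: ½√(2·|AC|² + 2·|CB|² − |BA|²) ≈ 13.157.

m_C ≈ 13.1575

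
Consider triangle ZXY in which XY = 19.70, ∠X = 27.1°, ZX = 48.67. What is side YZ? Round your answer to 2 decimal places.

By the law of cosines, YZ² = ZX² + XY² − 2·ZX·XY·cos X = 1049.8, so YZ ≈ 32.4.

32.40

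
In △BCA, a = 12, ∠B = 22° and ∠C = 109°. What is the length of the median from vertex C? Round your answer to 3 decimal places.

The third angle is ∠A = 180° − ∠B − ∠C = 49.00°.
Law of sines: b = a·sin B/sin A ≈ 5.9563.
Law of sines: c = a·sin C/sin A ≈ 15.034.
Median from C: ½√(2·a² + 2·b² − c²) ≈ 5.7649.

m_C ≈ 5.765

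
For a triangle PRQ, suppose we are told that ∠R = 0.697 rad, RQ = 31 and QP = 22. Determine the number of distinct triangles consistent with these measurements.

RQ·sin R = 31·sin(0.697 rad) ≈ 19.9.
Since RQ sin R < QP < RQ (19.9 < 22 < 31), two triangles exist.

2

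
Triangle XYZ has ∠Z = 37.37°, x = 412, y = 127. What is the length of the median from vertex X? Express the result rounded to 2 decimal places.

By the law of cosines, z² = x² + y² − 2·x·y·cos Z = 1.0271e+05, so z ≈ 320.48.
Median from X: ½√(2·y² + 2·z² − x²) ≈ 130.31.

m_X ≈ 130.31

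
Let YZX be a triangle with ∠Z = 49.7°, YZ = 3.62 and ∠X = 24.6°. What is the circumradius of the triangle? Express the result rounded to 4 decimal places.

The third angle is ∠Y = 180° − ∠Z − ∠X = 105.70°.
Law of sines: ZX = YZ·sin Y/sin X ≈ 8.3716.
Law of sines: XY = YZ·sin Z/sin X ≈ 6.6322.
Circumradius = YZ/(2 sin X) ≈ 4.348.

R ≈ 4.3480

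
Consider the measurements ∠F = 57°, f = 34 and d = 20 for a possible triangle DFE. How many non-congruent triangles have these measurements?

d·sin F = 20·sin(57°) ≈ 16.77.
Since f ≥ d, exactly one triangle exists.

1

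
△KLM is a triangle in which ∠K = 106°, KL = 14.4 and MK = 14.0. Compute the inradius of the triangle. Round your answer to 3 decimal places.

3.794

By the law of cosines, LM² = MK² + KL² − 2·MK·KL·cos K = 514.5, so LM ≈ 22.683.
Area = ½·MK·KL·sin K ≈ 96.895.
Semiperimeter s = (22.683+14+14.4)/2 = 25.541.
Inradius = area/s = 96.895/25.541 ≈ 3.7937.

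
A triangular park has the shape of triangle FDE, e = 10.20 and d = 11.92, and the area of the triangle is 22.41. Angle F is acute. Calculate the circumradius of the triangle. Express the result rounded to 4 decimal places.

From area = ½·d·e·sin F, we get sin F = 2·area/(d·e) ≈ 0.36863.
Taking the acute solution, ∠F ≈ 21.63°.
Law of cosines then gives f ≈ 4.4815.
Circumradius = f/(2 sin F) ≈ 6.0785.

6.0785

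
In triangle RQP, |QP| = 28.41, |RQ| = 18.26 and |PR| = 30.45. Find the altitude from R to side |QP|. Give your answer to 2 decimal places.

Semiperimeter s = (28.41 + 30.45 + 18.26)/2 = 38.56.
Heron's formula: area = √(38.56·10.15·8.11·20.3) ≈ 253.84.
The altitude from R has length 2·area/|QP| ≈ 17.87.

h_R ≈ 17.87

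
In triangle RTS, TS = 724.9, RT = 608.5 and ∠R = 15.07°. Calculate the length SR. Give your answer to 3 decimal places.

Law of sines: sin S = RT·sin R/TS ≈ 0.21825.
Since TS ≥ RT, only the acute value applies: ∠S ≈ 12.61°.
Then ∠T = 180° − ∠R − ∠S ≈ 152.32°.
Law of sines gives SR = TS·sin T/sin R ≈ 1295.

1294.998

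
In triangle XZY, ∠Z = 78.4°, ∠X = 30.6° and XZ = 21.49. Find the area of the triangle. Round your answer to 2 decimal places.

121.78

The third angle is ∠Y = 180° − ∠X − ∠Z = 71.00°.
Law of sines: ZY = XZ·sin X/sin Y ≈ 11.57.
Law of sines: YX = XZ·sin Z/sin Y ≈ 22.264.
Area = ½·XZ·ZY·sin Z ≈ 121.78.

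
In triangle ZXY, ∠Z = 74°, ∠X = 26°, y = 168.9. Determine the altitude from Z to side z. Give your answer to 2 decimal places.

h_Z ≈ 74.04

The third angle is ∠Y = 180° − ∠Z − ∠X = 80.00°.
Law of sines: z = y·sin Z/sin Y ≈ 164.86.
Law of sines: x = y·sin X/sin Y ≈ 75.183.
Area = ½·y·z·sin X ≈ 6103.3.
The altitude from Z has length 2·area/z ≈ 74.041.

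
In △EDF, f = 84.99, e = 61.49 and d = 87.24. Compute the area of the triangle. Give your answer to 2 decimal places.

area ≈ 2471.46

Semiperimeter s = (61.49 + 87.24 + 84.99)/2 = 116.86.
Heron's formula: area = √(116.86·55.37·29.62·31.87) ≈ 2471.5.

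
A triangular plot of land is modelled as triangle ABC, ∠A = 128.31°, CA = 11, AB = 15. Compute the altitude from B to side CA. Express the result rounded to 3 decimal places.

By the law of cosines, BC² = CA² + AB² − 2·CA·AB·cos A = 550.57, so BC ≈ 23.464.
Area = ½·CA·AB·sin A ≈ 64.735.
The altitude from B has length 2·area/CA ≈ 11.77.

h_B ≈ 11.770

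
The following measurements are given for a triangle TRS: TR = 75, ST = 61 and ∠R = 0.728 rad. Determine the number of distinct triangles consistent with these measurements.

TR·sin R = 75·sin(0.728 rad) ≈ 49.9.
Since TR sin R < ST < TR (49.9 < 61 < 75), two triangles exist.

2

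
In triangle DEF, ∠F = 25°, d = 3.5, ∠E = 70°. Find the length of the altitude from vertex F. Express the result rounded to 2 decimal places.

h_F ≈ 3.29

The third angle is ∠D = 180° − ∠E − ∠F = 85.00°.
Law of sines: e = d·sin E/sin D ≈ 3.3015.
Law of sines: f = d·sin F/sin D ≈ 1.4848.
Area = ½·d·e·sin F ≈ 2.4417.
The altitude from F has length 2·area/f ≈ 3.2889.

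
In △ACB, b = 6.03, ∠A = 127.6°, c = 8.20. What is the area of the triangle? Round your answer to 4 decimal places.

Area = ½·c·b·sin A ≈ 19.588.

area ≈ 19.5878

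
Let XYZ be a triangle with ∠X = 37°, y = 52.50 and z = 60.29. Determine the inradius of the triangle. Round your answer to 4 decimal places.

By the law of cosines, x² = y² + z² − 2·y·z·cos X = 1335.4, so x ≈ 36.543.
Area = ½·y·z·sin X ≈ 952.44.
Semiperimeter s = (36.543+52.5+60.29)/2 = 74.667.
Inradius = area/s = 952.44/74.667 ≈ 12.756.

12.7559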